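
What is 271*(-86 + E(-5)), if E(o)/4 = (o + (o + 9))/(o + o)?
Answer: -115988/5 ≈ -23198.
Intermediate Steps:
E(o) = 2*(9 + 2*o)/o (E(o) = 4*((o + (o + 9))/(o + o)) = 4*((o + (9 + o))/((2*o))) = 4*((9 + 2*o)*(1/(2*o))) = 4*((9 + 2*o)/(2*o)) = 2*(9 + 2*o)/o)
271*(-86 + E(-5)) = 271*(-86 + (4 + 18/(-5))) = 271*(-86 + (4 + 18*(-1/5))) = 271*(-86 + (4 - 18/5)) = 271*(-86 + 2/5) = 271*(-428/5) = -115988/5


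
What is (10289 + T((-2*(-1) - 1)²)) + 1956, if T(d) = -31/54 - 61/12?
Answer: 1321849/108 ≈ 12239.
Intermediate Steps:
T(d) = -611/108 (T(d) = -31*1/54 - 61*1/12 = -31/54 - 61/12 = -611/108)
(10289 + T((-2*(-1) - 1)²)) + 1956 = (10289 - 611/108) + 1956 = 1110601/108 + 1956 = 1321849/108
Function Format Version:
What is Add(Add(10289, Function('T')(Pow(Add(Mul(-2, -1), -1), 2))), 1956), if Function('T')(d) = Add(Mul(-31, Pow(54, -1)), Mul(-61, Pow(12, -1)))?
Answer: Rational(1321849, 108) ≈ 12239.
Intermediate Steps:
Function('T')(d) = Rational(-611, 108) (Function('T')(d) = Add(Mul(-31, Rational(1, 54)), Mul(-61, Rational(1, 12))) = Add(Rational(-31, 54), Rational(-61, 12)) = Rational(-611, 108))
Add(Add(10289, Function('T')(Pow(Add(Mul(-2, -1), -1), 2))), 1956) = Add(Add(10289, Rational(-611, 108)), 1956) = Add(Rational(1110601, 108), 1956) = Rational(1321849, 108)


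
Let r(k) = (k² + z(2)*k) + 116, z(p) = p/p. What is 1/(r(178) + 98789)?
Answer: 1/130767 ≈ 7.6472e-6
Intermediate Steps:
z(p) = 1
r(k) = 116 + k + k² (r(k) = (k² + 1*k) + 116 = (k² + k) + 116 = (k + k²) + 116 = 116 + k + k²)
1/(r(178) + 98789) = 1/((116 + 178 + 178²) + 98789) = 1/((116 + 178 + 31684) + 98789) = 1/(31978 + 98789) = 1/130767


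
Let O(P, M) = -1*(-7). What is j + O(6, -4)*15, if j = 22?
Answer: 127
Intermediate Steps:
O(P, M) = 7
j + O(6, -4)*15 = 22 + 7*15 = 22 + 105 = 127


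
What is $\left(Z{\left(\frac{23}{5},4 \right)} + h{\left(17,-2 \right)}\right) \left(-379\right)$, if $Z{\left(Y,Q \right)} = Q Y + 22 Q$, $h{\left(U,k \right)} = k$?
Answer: $- \frac{197838}{5} \approx -39568.0$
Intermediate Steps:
$Z{\left(Y,Q \right)} = 22 Q + Q Y$
$\left(Z{\left(\frac{23}{5},4 \right)} + h{\left(17,-2 \right)}\right) \left(-379\right) = \left(4 \left(22 + \frac{23}{5}\right) - 2\right) \left(-379\right) = \left(4 \cdot \frac{133}{5} - 2\right) \left(-379\right) = \left(\frac{532}{5} - 2\right) \left(-379\right) = \frac{522}{5} \left(-379\right) = - \frac{197838}{5}$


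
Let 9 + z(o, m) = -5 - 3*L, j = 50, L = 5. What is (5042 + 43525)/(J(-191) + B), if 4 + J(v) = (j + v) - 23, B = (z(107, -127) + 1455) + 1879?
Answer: 48567/3137 ≈ 15.482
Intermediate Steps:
z(o, m) = -29 (z(o, m) = -9 + (-5 - 3*5) = -9 + (-5 - 15) = -9 - 20 = -29)
B = 3305 (B = (-29 + 1455) + 1879 = 1426 + 1879 = 3305)
J(v) = 23 + v (J(v) = -4 + ((50 + v) - 23) = -4 + (27 + v) = 23 + v)
(5042 + 43525)/(J(-191) + B) = (5042 + 43525)/((23 - 191) + 3305) = 48567/(-168 + 3305) = 48567/3137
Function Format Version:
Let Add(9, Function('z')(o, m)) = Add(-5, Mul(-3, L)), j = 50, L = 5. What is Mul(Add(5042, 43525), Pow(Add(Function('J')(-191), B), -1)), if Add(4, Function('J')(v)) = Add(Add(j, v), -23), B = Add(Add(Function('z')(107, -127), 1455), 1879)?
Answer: Rational(48567, 3137) ≈ 15.482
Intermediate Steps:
Function('z')(o, m) = -29 (Function('z')(o, m) = Add(-9, Add(-5, Mul(-3, 5))) = Add(-9, Add(-5, -15)) = Add(-9, -20) = -29)
B = 3305 (B = Add(Add(-29, 1455), 1879) = Add(1426, 1879) = 3305)
Function('J')(v) = Add(23, v) (Function('J')(v) = Add(-4, Add(Add(50, v), -23)) = Add(-4, Add(27, v)) = Add(23, v))
Mul(Add(5042, 43525), Pow(Add(Function('J')(-191), B), -1)) = Mul(Add(5042, 43525), Pow(Add(Add(23, -191), 3305), -1)) = Mul(48567, Pow(Add(-168, 3305), -1)) = Mul(48567, Pow(3137, -1)) = Mul(48567, Rational(1, 3137)) = Rational(48567, 3137)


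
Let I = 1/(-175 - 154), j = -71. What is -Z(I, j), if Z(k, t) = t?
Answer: 71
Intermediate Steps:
I = -1/329 (I = 1/(-329) = -1/329 ≈ -0.0030395)
-Z(I, j) = -1*(-71) = 71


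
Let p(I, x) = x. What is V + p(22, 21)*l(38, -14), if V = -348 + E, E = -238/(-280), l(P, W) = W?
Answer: -12823/20 ≈ -641.15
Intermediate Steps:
E = 17/20 (E = -238*(-1/280) = 17/20 ≈ 0.85000)
V = -6943/20 (V = -348 + 17/20 = -6943/20 ≈ -347.15)
V + p(22, 21)*l(38, -14) = -6943/20 + 21*(-14) = -6943/20 - 294 = -12823/20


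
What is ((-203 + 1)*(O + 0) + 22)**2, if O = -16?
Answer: 10588516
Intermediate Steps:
((-203 + 1)*(O + 0) + 22)**2 = ((-203 + 1)*(-16 + 0) + 22)**2 = (-202*(-16) + 22)**2 = (3232 + 22)**2 = 3254**2 = 10588516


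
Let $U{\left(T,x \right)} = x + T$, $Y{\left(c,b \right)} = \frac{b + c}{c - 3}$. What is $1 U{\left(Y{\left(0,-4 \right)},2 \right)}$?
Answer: $\frac{10}{3} \approx 3.3333$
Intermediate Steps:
$Y{\left(c,b \right)} = \frac{b + c}{-3 + c}$
$U{\left(T,x \right)} = T + x$
$1 U{\left(Y{\left(0,-4 \right)},2 \right)} = 1 \left(\frac{-4 + 0}{-3 + 0} + 2\right) = 1 \left(\frac{1}{-3} \left(-4\right) + 2\right) = 1 \left(\left(- \frac{1}{3}\right) \left(-4\right) + 2\right) = 1 \left(\frac{4}{3} + 2\right) = 1 \cdot \frac{10}{3} = \frac{10}{3}$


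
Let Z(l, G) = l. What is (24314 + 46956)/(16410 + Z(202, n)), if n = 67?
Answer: 35635/8306 ≈ 4.2903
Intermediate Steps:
(24314 + 46956)/(16410 + Z(202, n)) = (24314 + 46956)/(16410 + 202) = 71270/16612 = 71270*(1/16612) = 35635/8306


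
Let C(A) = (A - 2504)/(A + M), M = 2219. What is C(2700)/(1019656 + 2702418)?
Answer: 98/9154441003 ≈ 1.0705e-8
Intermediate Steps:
C(A) = (-2504 + A)/(2219 + A) (C(A) = (A - 2504)/(A + 2219) = (-2504 + A)/(2219 + A))
C(2700)/(1019656 + 2702418) = ((-2504 + 2700)/(2219 + 2700))/(1019656 + 2702418) = (196/4919)/3722074 = ((1/4919)*196)*(1/3722074) = (196/4919)*(1/3722074) = 98/9154441003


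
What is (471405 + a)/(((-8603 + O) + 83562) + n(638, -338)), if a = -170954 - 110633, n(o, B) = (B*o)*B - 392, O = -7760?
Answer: 189818/72954479 ≈ 0.0026019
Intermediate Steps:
n(o, B) = -392 + o*B**2 (n(o, B) = o*B**2 - 392 = -392 + o*B**2)
a = -281587
(471405 + a)/(((-8603 + O) + 83562) + n(638, -338)) = (471405 - 281587)/(((-8603 - 7760) + 83562) + (-392 + 638*(-338)**2)) = 189818/((-16363 + 83562) + (-392 + 638*114244)) = 189818/(67199 + (-392 + 72887672)) = 189818/(67199 + 72887280) = 189818/72954479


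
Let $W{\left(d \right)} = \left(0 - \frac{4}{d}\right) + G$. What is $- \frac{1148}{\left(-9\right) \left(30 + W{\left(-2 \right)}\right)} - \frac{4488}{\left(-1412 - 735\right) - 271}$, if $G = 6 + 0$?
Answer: $\frac{359230}{68913} \approx 5.2128$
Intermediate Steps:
$G = 6$
$W{\left(d \right)} = 6 - \frac{4}{d}$ ($W{\left(d \right)} = \left(0 - \frac{4}{d}\right) + 6 = - \frac{4}{d} + 6 = 6 - \frac{4}{d}$)
$- \frac{1148}{\left(-9\right) \left(30 + W{\left(-2 \right)}\right)} - \frac{4488}{\left(-1412 - 735\right) - 271} = - \frac{1148}{\left(-9\right) \left(30 + \left(6 - \frac{4}{-2}\right)\right)} - \frac{4488}{\left(-1412 - 735\right) - 271} = - \frac{1148}{\left(-9\right) \left(30 + \left(6 - -2\right)\right)} - \frac{4488}{-2147 - 271} = - \frac{1148}{\left(-9\right) \left(30 + \left(6 + 2\right)\right)} - \frac{4488}{-2418} = - \frac{1148}{\left(-9\right) \left(30 + 8\right)} - - \frac{748}{403} = - \frac{1148}{\left(-9\right) 38} + \frac{748}{403} = - \frac{1148}{-342} + \frac{748}{403} = \left(-1148\right) \left(- \frac{1}{342}\right) + \frac{748}{403} = \frac{574}{171} + \frac{748}{403} = \frac{359230}{68913}$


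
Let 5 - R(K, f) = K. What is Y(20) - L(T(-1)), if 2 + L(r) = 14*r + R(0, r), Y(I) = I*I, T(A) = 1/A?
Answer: 411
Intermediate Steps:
T(A) = 1/A
R(K, f) = 5 - K
Y(I) = I**2
L(r) = 3 + 14*r (L(r) = -2 + (14*r + (5 - 1*0)) = -2 + (14*r + (5 + 0)) = -2 + (14*r + 5) = -2 + (5 + 14*r) = 3 + 14*r)
Y(20) - L(T(-1)) = 20**2 - (3 + 14/(-1)) = 400 - (3 + 14*(-1)) = 400 - (3 - 14) = 400 - 1*(-11) = 400 + 11 = 411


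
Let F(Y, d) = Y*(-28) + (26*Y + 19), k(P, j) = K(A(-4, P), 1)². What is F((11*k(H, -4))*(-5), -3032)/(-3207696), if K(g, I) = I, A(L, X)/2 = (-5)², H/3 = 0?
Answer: -43/1069232 ≈ -4.0216e-5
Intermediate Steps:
H = 0 (H = 3*0 = 0)
A(L, X) = 50 (A(L, X) = 2*(-5)² = 2*25 = 50)
k(P, j) = 1 (k(P, j) = 1² = 1)
F(Y, d) = 19 - 2*Y (F(Y, d) = -28*Y + (19 + 26*Y) = 19 - 2*Y)
F((11*k(H, -4))*(-5), -3032)/(-3207696) = (19 - 2*11*1*(-5))/(-3207696) = (19 - 22*(-5))*(-1/3207696) = (19 - 2*(-55))*(-1/3207696) = (19 + 110)*(-1/3207696) = 129*(-1/3207696) = -43/1069232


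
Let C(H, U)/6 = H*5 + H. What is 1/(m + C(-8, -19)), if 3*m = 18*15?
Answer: -1/198 ≈ -0.0050505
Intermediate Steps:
C(H, U) = 36*H (C(H, U) = 6*(H*5 + H) = 6*(5*H + H) = 6*(6*H) = 36*H)
m = 90 (m = (18*15)/3 = (1/3)*270 = 90)
1/(m + C(-8, -19)) = 1/(90 + 36*(-8)) = 1/(90 - 288) = 1/(-198) = -1/198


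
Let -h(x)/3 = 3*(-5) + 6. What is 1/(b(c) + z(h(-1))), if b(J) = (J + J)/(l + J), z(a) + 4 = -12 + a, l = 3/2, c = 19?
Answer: 41/527 ≈ 0.077799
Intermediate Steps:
h(x) = 27 (h(x) = -3*(3*(-5) + 6) = -3*(-15 + 6) = -3*(-9) = 27)
l = 3/2 (l = 3*(½) = 3/2 ≈ 1.5000)
z(a) = -16 + a (z(a) = -4 + (-12 + a) = -16 + a)
b(J) = 2*J/(3/2 + J) (b(J) = (J + J)/(3/2 + J) = (2*J)/(3/2 + J) = 2*J/(3/2 + J))
1/(b(c) + z(h(-1))) = 1/(4*19/(3 + 2*19) + (-16 + 27)) = 1/(4*19/(3 + 38) + 11) = 1/(4*19/41 + 11) = 1/(4*19*(1/41) + 11) = 1/(76/41 + 11) = 1/(527/41) = 41/527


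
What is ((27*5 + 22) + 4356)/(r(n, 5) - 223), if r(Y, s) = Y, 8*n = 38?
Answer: -18052/873 ≈ -20.678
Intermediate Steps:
n = 19/4 (n = (⅛)*38 = 19/4 ≈ 4.7500)
((27*5 + 22) + 4356)/(r(n, 5) - 223) = ((27*5 + 22) + 4356)/(19/4 - 223) = ((135 + 22) + 4356)/(-873/4) = (157 + 4356)*(-4/873) = 4513*(-4/873) = -18052/873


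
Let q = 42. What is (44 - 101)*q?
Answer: -2394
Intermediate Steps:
(44 - 101)*q = (44 - 101)*42 = -57*42 = -2394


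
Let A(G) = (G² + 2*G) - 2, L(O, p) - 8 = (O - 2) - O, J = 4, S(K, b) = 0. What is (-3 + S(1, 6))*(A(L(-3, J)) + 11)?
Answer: -171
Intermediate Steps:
L(O, p) = 6 (L(O, p) = 8 + ((O - 2) - O) = 8 + ((-2 + O) - O) = 8 - 2 = 6)
A(G) = -2 + G² + 2*G
(-3 + S(1, 6))*(A(L(-3, J)) + 11) = (-3 + 0)*((-2 + 6² + 2*6) + 11) = -3*((-2 + 36 + 12) + 11) = -3*(46 + 11) = -3*57 = -171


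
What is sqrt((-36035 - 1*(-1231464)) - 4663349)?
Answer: 4*I*sqrt(216745) ≈ 1862.2*I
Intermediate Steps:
sqrt((-36035 - 1*(-1231464)) - 4663349) = sqrt((-36035 + 1231464) - 4663349) = sqrt(1195429 - 4663349) = sqrt(-3467920) = 4*I*sqrt(216745)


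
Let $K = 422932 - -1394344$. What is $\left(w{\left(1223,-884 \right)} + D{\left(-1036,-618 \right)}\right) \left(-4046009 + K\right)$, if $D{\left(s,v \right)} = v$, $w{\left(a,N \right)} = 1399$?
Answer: $-1740640473$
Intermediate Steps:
$K = 1817276$ ($K = 422932 + 1394344 = 1817276$)
$\left(w{\left(1223,-884 \right)} + D{\left(-1036,-618 \right)}\right) \left(-4046009 + K\right) = \left(1399 - 618\right) \left(-4046009 + 1817276\right) = 781 \left(-2228733\right) = -1740640473$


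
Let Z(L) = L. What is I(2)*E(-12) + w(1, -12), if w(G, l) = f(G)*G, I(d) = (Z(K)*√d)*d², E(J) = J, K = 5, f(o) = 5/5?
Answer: 1 - 240*√2 ≈ -338.41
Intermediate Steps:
f(o) = 1 (f(o) = 5*(⅕) = 1)
I(d) = 5*d^(5/2) (I(d) = (5*√d)*d² = 5*d^(5/2))
w(G, l) = G (w(G, l) = 1*G = G)
I(2)*E(-12) + w(1, -12) = (5*2^(5/2))*(-12) + 1 = (5*(4*√2))*(-12) + 1 = (20*√2)*(-12) + 1 = -240*√2 + 1 = 1 - 240*√2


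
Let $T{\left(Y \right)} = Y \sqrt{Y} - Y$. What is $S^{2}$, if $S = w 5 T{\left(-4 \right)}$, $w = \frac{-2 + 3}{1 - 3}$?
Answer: $-300 - 400 i \approx -300.0 - 400.0 i$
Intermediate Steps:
$T{\left(Y \right)} = Y^{\frac{3}{2}} - Y$
$w = - \frac{1}{2}$ ($w = 1 \frac{1}{-2} = 1 \left(- \frac{1}{2}\right) = - \frac{1}{2} \approx -0.5$)
$S = -10 + 20 i$ ($S = \left(- \frac{1}{2}\right) 5 \left(\left(-4\right)^{\frac{3}{2}} - -4\right) = - \frac{5 \left(- 8 i + 4\right)}{2} = - \frac{5 \left(4 - 8 i\right)}{2} = -10 + 20 i \approx -10.0 + 20.0 i$)
$S^{2} = \left(-10 + 20 i\right)^{2}$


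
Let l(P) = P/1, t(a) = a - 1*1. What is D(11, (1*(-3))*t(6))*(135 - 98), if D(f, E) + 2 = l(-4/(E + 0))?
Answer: -962/15 ≈ -64.133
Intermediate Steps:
t(a) = -1 + a (t(a) = a - 1 = -1 + a)
l(P) = P (l(P) = P*1 = P)
D(f, E) = -2 - 4/E (D(f, E) = -2 - 4/(E + 0) = -2 - 4/E)
D(11, (1*(-3))*t(6))*(135 - 98) = (-2 - 4*(-1/(3*(-1 + 6))))*(135 - 98) = (-2 - 4/((-3*5)))*37 = (-2 - 4/(-15))*37 = (-2 - 4*(-1/15))*37 = (-2 + 4/15)*37 = -26/15*37 = -962/15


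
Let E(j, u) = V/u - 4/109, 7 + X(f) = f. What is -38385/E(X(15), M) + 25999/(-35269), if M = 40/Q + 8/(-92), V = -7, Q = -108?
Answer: -41920539679453/16671197803 ≈ -2514.5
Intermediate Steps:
X(f) = -7 + f
M = -284/621 (M = 40/(-108) + 8/(-92) = 40*(-1/108) + 8*(-1/92) = -10/27 - 2/23 = -284/621 ≈ -0.45733)
E(j, u) = -4/109 - 7/u (E(j, u) = -7/u - 4/109 = -4/109 - 7/u)
-38385/E(X(15), M) + 25999/(-35269) = -38385/(-4/109 - 7/(-284/621)) + 25999/(-35269) = -38385/(-4/109 - 7*(-621/284)) + 25999*(-1/35269) = -38385/(-4/109 + 4347/284) - 25999/35269 = -38385/472687/30956 - 25999/35269 = -38385*30956/472687 - 25999/35269 = -1188246060/472687 - 25999/35269 = -41920539679453/16671197803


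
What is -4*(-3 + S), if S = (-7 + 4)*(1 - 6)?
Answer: -48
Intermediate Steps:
S = 15 (S = -3*(-5) = 15)
-4*(-3 + S) = -4*(-3 + 15) = -4*12 = -48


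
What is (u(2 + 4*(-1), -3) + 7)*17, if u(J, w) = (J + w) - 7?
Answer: -85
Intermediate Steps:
u(J, w) = -7 + J + w
(u(2 + 4*(-1), -3) + 7)*17 = ((-7 + (2 + 4*(-1)) - 3) + 7)*17 = ((-7 + (2 - 4) - 3) + 7)*17 = ((-7 - 2 - 3) + 7)*17 = (-12 + 7)*17 = -5*17 = -85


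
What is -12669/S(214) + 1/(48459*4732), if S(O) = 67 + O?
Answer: -2905102899691/64435544628 ≈ -45.085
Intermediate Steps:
-12669/S(214) + 1/(48459*4732) = -12669/(67 + 214) + 1/(48459*4732) = -12669/281 + (1/48459)*(1/4732) = -12669*1/281 + 1/229307988 = -12669/281 + 1/229307988 = -2905102899691/64435544628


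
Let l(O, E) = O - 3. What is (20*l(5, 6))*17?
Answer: 680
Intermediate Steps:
l(O, E) = -3 + O
(20*l(5, 6))*17 = (20*(-3 + 5))*17 = (20*2)*17 = 40*17 = 680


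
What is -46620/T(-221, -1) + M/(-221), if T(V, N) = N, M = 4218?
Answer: 10298802/221 ≈ 46601.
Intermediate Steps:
-46620/T(-221, -1) + M/(-221) = -46620/(-1) + 4218/(-221) = -46620*(-1) + 4218*(-1/221) = 46620 - 4218/221 = 10298802/221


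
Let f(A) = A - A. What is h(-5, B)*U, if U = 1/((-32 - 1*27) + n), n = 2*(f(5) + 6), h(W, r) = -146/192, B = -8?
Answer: 73/4512 ≈ 0.016179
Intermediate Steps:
f(A) = 0
h(W, r) = -73/96 (h(W, r) = -146*1/192 = -73/96)
n = 12 (n = 2*(0 + 6) = 2*6 = 12)
U = -1/47 (U = 1/((-32 - 1*27) + 12) = 1/((-32 - 27) + 12) = 1/(-59 + 12) = 1/(-47) = -1/47 ≈ -0.021277)
h(-5, B)*U = -73/96*(-1/47) = 73/4512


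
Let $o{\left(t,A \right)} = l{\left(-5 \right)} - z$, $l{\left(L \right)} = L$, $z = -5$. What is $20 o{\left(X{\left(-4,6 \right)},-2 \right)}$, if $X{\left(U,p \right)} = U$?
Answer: $0$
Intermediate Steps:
$o{\left(t,A \right)} = 0$ ($o{\left(t,A \right)} = -5 - -5 = -5 + 5 = 0$)
$20 o{\left(X{\left(-4,6 \right)},-2 \right)} = 20 \cdot 0 = 0$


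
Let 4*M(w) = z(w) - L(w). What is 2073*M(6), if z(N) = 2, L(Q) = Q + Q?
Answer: -10365/2 ≈ -5182.5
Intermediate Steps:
L(Q) = 2*Q
M(w) = ½ - w/2 (M(w) = (2 - 2*w)/4 = ½ - w/2)
2073*M(6) = 2073*(½ - ½*6) = 2073*(½ - 3) = 2073*(-5/2) = -10365/2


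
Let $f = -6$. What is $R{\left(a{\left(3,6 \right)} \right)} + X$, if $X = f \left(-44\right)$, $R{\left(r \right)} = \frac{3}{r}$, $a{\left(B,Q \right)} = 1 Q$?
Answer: $\frac{529}{2} \approx 264.5$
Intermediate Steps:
$a{\left(B,Q \right)} = Q$
$X = 264$ ($X = \left(-6\right) \left(-44\right) = 264$)
$R{\left(a{\left(3,6 \right)} \right)} + X = \frac{3}{6} + 264 = 3 \cdot \frac{1}{6} + 264 = \frac{1}{2} + 264 = \frac{529}{2}$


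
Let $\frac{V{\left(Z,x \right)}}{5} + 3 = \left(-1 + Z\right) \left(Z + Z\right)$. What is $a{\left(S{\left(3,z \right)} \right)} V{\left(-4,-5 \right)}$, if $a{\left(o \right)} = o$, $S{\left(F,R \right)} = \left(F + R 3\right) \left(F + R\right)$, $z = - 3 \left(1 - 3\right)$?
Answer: $34965$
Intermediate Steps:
$z = 6$ ($z = \left(-3\right) \left(-2\right) = 6$)
$V{\left(Z,x \right)} = -15 + 10 Z \left(-1 + Z\right)$ ($V{\left(Z,x \right)} = -15 + 5 \left(-1 + Z\right) \left(Z + Z\right) = -15 + 5 \left(-1 + Z\right) 2 Z = -15 + 5 \cdot 2 Z \left(-1 + Z\right) = -15 + 10 Z \left(-1 + Z\right)$)
$S{\left(F,R \right)} = \left(F + R\right) \left(F + 3 R\right)$ ($S{\left(F,R \right)} = \left(F + 3 R\right) \left(F + R\right) = \left(F + R\right) \left(F + 3 R\right)$)
$a{\left(S{\left(3,z \right)} \right)} V{\left(-4,-5 \right)} = \left(3^{2} + 3 \cdot 6^{2} + 4 \cdot 3 \cdot 6\right) \left(-15 - -40 + 10 \left(-4\right)^{2}\right) = \left(9 + 3 \cdot 36 + 72\right) \left(-15 + 40 + 10 \cdot 16\right) = \left(9 + 108 + 72\right) \left(-15 + 40 + 160\right) = 189 \cdot 185 = 34965$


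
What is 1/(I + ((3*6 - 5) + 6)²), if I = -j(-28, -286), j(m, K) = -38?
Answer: 1/399 ≈ 0.0025063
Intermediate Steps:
I = 38 (I = -1*(-38) = 38)
1/(I + ((3*6 - 5) + 6)²) = 1/(38 + ((3*6 - 5) + 6)²) = 1/(38 + ((18 - 5) + 6)²) = 1/(38 + (13 + 6)²) = 1/(38 + 19²) = 1/(38 + 361) = 1/399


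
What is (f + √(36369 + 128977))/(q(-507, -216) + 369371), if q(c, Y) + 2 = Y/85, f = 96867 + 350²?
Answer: 18646195/31396149 + 85*√165346/31396149 ≈ 0.59500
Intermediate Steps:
f = 219367 (f = 96867 + 122500 = 219367)
q(c, Y) = -2 + Y/85
(f + √(36369 + 128977))/(q(-507, -216) + 369371) = (219367 + √(36369 + 128977))/((-2 + (1/85)*(-216)) + 369371) = (219367 + √165346)/((-2 - 216/85) + 369371) = (219367 + √165346)/(-386/85 + 369371) = (219367 + √165346)/(31396149/85) = (219367 + √165346)*(85/31396149) = 18646195/31396149 + 85*√165346/31396149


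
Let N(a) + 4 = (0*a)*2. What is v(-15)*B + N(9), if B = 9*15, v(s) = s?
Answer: -2029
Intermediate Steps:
B = 135
N(a) = -4 (N(a) = -4 + (0*a)*2 = -4 + 0*2 = -4 + 0 = -4)
v(-15)*B + N(9) = -15*135 - 4 = -2025 - 4 = -2029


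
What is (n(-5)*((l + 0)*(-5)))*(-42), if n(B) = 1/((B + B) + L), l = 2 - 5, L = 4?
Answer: 105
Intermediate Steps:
l = -3
n(B) = 1/(4 + 2*B) (n(B) = 1/((B + B) + 4) = 1/(2*B + 4) = 1/(4 + 2*B))
(n(-5)*((l + 0)*(-5)))*(-42) = ((1/(2*(2 - 5)))*((-3 + 0)*(-5)))*(-42) = (((½)/(-3))*(-3*(-5)))*(-42) = (((½)*(-⅓))*15)*(-42) = -⅙*15*(-42) = -5/2*(-42) = 105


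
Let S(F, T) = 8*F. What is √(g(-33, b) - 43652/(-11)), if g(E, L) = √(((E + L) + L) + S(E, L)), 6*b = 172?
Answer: √(4321548 + 363*I*√2157)/33 ≈ 62.995 + 0.12288*I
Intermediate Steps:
b = 86/3 (b = (⅙)*172 = 86/3 ≈ 28.667)
g(E, L) = √(2*L + 9*E) (g(E, L) = √(((E + L) + L) + 8*E) = √((E + 2*L) + 8*E) = √(2*L + 9*E))
√(g(-33, b) - 43652/(-11)) = √(√(2*(86/3) + 9*(-33)) - 43652/(-11)) = √(√(172/3 - 297) - 43652*(-1)/11) = √(√(-719/3) - 1559*(-28/11)) = √(I*√2157/3 + 43652/11) = √(43652/11 + I*√2157/3)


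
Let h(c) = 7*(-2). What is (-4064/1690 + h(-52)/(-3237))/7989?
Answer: -505058/1680925545 ≈ -0.00030046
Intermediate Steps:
h(c) = -14
(-4064/1690 + h(-52)/(-3237))/7989 = (-4064/1690 - 14/(-3237))/7989 = (-4064*1/1690 - 14*(-1/3237))*(1/7989) = (-2032/845 + 14/3237)*(1/7989) = -505058/210405*1/7989 = -505058/1680925545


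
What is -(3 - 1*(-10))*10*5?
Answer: -650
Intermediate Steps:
-(3 - 1*(-10))*10*5 = -(3 + 10)*10*5 = -13*10*5 = -130*5 = -1*650 = -650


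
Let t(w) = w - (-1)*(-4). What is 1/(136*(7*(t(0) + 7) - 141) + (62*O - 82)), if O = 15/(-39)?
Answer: -13/213536 ≈ -6.0880e-5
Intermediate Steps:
t(w) = -4 + w (t(w) = w - 1*4 = w - 4 = -4 + w)
O = -5/13 (O = 15*(-1/39) = -5/13 ≈ -0.38462)
1/(136*(7*(t(0) + 7) - 141) + (62*O - 82)) = 1/(136*(7*((-4 + 0) + 7) - 141) + (62*(-5/13) - 82)) = 1/(136*(7*(-4 + 7) - 141) + (-310/13 - 82)) = 1/(136*(7*3 - 141) - 1376/13) = 1/(136*(21 - 141) - 1376/13) = 1/(136*(-120) - 1376/13) = 1/(-16320 - 1376/13) = 1/(-213536/13) = -13/213536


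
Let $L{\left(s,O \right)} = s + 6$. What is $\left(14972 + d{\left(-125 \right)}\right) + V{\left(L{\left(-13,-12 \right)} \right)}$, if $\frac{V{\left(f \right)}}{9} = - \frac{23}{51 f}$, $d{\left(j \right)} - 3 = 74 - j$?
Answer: $\frac{1805775}{119} \approx 15175.0$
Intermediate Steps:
$d{\left(j \right)} = 77 - j$ ($d{\left(j \right)} = 3 - \left(-74 + j\right) = 77 - j$)
$L{\left(s,O \right)} = 6 + s$
$V{\left(f \right)} = - \frac{69}{17 f}$ ($V{\left(f \right)} = 9 \left(- \frac{23}{51 f}\right) = - \frac{69}{17 f}$)
$\left(14972 + d{\left(-125 \right)}\right) + V{\left(L{\left(-13,-12 \right)} \right)} = \left(14972 + \left(77 - -125\right)\right) - \frac{69}{17 \left(6 - 13\right)} = \left(14972 + \left(77 + 125\right)\right) - \frac{69}{17 \left(-7\right)} = \left(14972 + 202\right) - - \frac{69}{119} = 15174 + \frac{69}{119} = \frac{1805775}{119}$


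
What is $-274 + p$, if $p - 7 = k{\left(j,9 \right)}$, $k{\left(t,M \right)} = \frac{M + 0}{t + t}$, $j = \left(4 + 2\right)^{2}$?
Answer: $- \frac{2135}{8} \approx -266.88$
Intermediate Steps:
$j = 36$ ($j = 6^{2} = 36$)
$k{\left(t,M \right)} = \frac{M}{2 t}$
$p = \frac{57}{8}$ ($p = 7 + \frac{1}{2} \cdot 9 \cdot \frac{1}{36} = 7 + \frac{1}{8} = \frac{57}{8} \approx 7.125$)
$-274 + p = -274 + \frac{57}{8} = - \frac{2135}{8}$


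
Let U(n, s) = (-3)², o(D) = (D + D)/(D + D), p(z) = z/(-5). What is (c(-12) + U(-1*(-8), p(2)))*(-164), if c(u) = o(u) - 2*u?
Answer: -5576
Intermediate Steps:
p(z) = -z/5 (p(z) = z*(-⅕) = -z/5)
o(D) = 1 (o(D) = (2*D)/((2*D)) = (2*D)*(1/(2*D)) = 1)
U(n, s) = 9
c(u) = 1 - 2*u
(c(-12) + U(-1*(-8), p(2)))*(-164) = ((1 - 2*(-12)) + 9)*(-164) = ((1 + 24) + 9)*(-164) = (25 + 9)*(-164) = 34*(-164) = -5576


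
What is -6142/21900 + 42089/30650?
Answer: 3667484/3356175 ≈ 1.0928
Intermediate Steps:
-6142/21900 + 42089/30650 = -6142*1/21900 + 42089*(1/30650) = -3071/10950 + 42089/30650 = 3667484/3356175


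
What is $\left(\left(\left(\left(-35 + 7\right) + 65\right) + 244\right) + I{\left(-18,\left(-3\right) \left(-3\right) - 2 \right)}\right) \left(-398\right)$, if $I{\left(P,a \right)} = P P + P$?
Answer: $-233626$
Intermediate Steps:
$I{\left(P,a \right)} = P + P^{2}$ ($I{\left(P,a \right)} = P^{2} + P = P + P^{2}$)
$\left(\left(\left(\left(-35 + 7\right) + 65\right) + 244\right) + I{\left(-18,\left(-3\right) \left(-3\right) - 2 \right)}\right) \left(-398\right) = \left(\left(\left(\left(-35 + 7\right) + 65\right) + 244\right) - 18 \left(1 - 18\right)\right) \left(-398\right) = \left(\left(\left(-28 + 65\right) + 244\right) - -306\right) \left(-398\right) = \left(\left(37 + 244\right) + 306\right) \left(-398\right) = \left(281 + 306\right) \left(-398\right) = 587 \left(-398\right) = -233626$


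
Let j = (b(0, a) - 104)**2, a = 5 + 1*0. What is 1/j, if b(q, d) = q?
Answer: 1/10816 ≈ 9.2456e-5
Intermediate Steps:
a = 5 (a = 5 + 0 = 5)
j = 10816 (j = (0 - 104)**2 = (-104)**2 = 10816)
1/j = 1/10816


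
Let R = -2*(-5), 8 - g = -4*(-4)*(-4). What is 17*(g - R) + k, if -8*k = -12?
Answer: 2111/2 ≈ 1055.5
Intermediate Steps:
k = 3/2 (k = -1/8*(-12) = 3/2 ≈ 1.5000)
g = 72 (g = 8 - (-4*(-4))*(-4) = 8 - 16*(-4) = 8 - 1*(-64) = 8 + 64 = 72)
R = 10
17*(g - R) + k = 17*(72 - 1*10) + 3/2 = 17*(72 - 10) + 3/2 = 17*62 + 3/2 = 1054 + 3/2 = 2111/2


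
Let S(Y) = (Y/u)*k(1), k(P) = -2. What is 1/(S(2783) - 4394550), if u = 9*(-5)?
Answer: -45/197749184 ≈ -2.2756e-7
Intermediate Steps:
u = -45
S(Y) = 2*Y/45 (S(Y) = (Y/(-45))*(-2) = -Y/45*(-2) = 2*Y/45)
1/(S(2783) - 4394550) = 1/((2/45)*2783 - 4394550) = 1/(5566/45 - 4394550) = 1/(-197749184/45) = -45/197749184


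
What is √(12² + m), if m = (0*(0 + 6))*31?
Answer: 12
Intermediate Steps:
m = 0 (m = (0*6)*31 = 0*31 = 0)
√(12² + m) = √(12² + 0) = √(144 + 0) = √144 = 12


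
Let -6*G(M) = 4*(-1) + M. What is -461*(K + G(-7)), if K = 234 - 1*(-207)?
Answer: -1224877/6 ≈ -2.0415e+5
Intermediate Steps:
G(M) = ⅔ - M/6 (G(M) = -(4*(-1) + M)/6 = -(-4 + M)/6 = ⅔ - M/6)
K = 441 (K = 234 + 207 = 441)
-461*(K + G(-7)) = -461*(441 + (⅔ - ⅙*(-7))) = -461*(441 + (⅔ + 7/6)) = -461*(441 + 11/6) = -461*2657/6 = -1224877/6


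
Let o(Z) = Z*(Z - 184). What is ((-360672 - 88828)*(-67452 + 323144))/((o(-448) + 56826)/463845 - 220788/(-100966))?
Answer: -168207318869376736875/4273000411 ≈ -3.9365e+10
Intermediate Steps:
o(Z) = Z*(-184 + Z)
((-360672 - 88828)*(-67452 + 323144))/((o(-448) + 56826)/463845 - 220788/(-100966)) = ((-360672 - 88828)*(-67452 + 323144))/((-448*(-184 - 448) + 56826)/463845 - 220788/(-100966)) = (-449500*255692)/((-448*(-632) + 56826)*(1/463845) - 220788*(-1/100966)) = -114933554000/((283136 + 56826)*(1/463845) + 110394/50483) = -114933554000/(339962*(1/463845) + 110394/50483) = -114933554000/(339962/463845 + 110394/50483) = -114933554000/68368006576/23416287135 = -114933554000*23416287135/68368006576 = -168207318869376736875/4273000411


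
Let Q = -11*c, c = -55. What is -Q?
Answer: -605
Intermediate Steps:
Q = 605 (Q = -11*(-55) = 605)
-Q = -1*605 = -605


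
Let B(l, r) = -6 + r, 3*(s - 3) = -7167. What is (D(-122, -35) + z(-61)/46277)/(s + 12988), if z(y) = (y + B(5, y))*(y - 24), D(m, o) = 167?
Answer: 2579713/163542918 ≈ 0.015774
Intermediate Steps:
s = -2386 (s = 3 + (⅓)*(-7167) = 3 - 2389 = -2386)
z(y) = (-24 + y)*(-6 + 2*y) (z(y) = (y + (-6 + y))*(y - 24) = (-6 + 2*y)*(-24 + y) = (-24 + y)*(-6 + 2*y))
(D(-122, -35) + z(-61)/46277)/(s + 12988) = (167 + (144 - 54*(-61) + 2*(-61)²)/46277)/(-2386 + 12988) = (167 + (144 + 3294 + 2*3721)*(1/46277))/10602 = (167 + (144 + 3294 + 7442)*(1/46277))*(1/10602) = (167 + 10880*(1/46277))*(1/10602) = (167 + 10880/46277)*(1/10602) = (7739139/46277)*(1/10602) = 2579713/163542918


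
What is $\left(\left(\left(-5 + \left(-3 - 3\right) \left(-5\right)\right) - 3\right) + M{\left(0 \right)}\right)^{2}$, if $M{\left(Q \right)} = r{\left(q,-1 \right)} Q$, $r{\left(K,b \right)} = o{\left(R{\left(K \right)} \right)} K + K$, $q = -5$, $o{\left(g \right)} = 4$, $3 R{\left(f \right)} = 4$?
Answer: $484$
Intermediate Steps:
$R{\left(f \right)} = \frac{4}{3}$ ($R{\left(f \right)} = \frac{1}{3} \cdot 4 = \frac{4}{3}$)
$r{\left(K,b \right)} = 5 K$ ($r{\left(K,b \right)} = 4 K + K = 5 K$)
$M{\left(Q \right)} = - 25 Q$ ($M{\left(Q \right)} = 5 \left(-5\right) Q = - 25 Q$)
$\left(\left(\left(-5 + \left(-3 - 3\right) \left(-5\right)\right) - 3\right) + M{\left(0 \right)}\right)^{2} = \left(\left(\left(-5 + \left(-3 - 3\right) \left(-5\right)\right) - 3\right) - 0\right)^{2} = \left(\left(\left(-5 - -30\right) - 3\right) + 0\right)^{2} = \left(\left(\left(-5 + 30\right) - 3\right) + 0\right)^{2} = \left(\left(25 - 3\right) + 0\right)^{2} = \left(22 + 0\right)^{2} = 22^{2} = 484$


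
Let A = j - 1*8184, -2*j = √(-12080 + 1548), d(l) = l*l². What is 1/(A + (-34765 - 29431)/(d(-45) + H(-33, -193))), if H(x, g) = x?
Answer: -17000348857602/139124352845247397 + 2077445241*I*√2633/139124352845247397 ≈ -0.0001222 + 7.6622e-7*I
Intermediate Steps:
d(l) = l³
j = -I*√2633 (j = -√(-12080 + 1548)/2 = -I*√2633 ≈ -51.313*I)
A = -8184 - I*√2633 (A = -I*√2633 - 1*8184 = -I*√2633 - 8184 = -8184 - I*√2633 ≈ -8184.0 - 51.313*I)
1/(A + (-34765 - 29431)/(d(-45) + H(-33, -193))) = 1/((-8184 - I*√2633) + (-34765 - 29431)/((-45)³ - 33)) = 1/((-8184 - I*√2633) - 64196/(-91125 - 33)) = 1/((-8184 - I*√2633) - 64196/(-91158)) = 1/((-8184 - I*√2633) - 64196*(-1/91158)) = 1/((-8184 - I*√2633) + 32098/45579) = 1/(-372986438/45579 - I*√2633)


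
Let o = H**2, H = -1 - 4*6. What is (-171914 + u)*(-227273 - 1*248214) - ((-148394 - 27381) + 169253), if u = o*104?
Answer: 50836223640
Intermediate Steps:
H = -25 (H = -1 - 24 = -25)
o = 625 (o = (-25)**2 = 625)
u = 65000 (u = 625*104 = 65000)
(-171914 + u)*(-227273 - 1*248214) - ((-148394 - 27381) + 169253) = (-171914 + 65000)*(-227273 - 1*248214) - ((-148394 - 27381) + 169253) = -106914*(-227273 - 248214) - (-175775 + 169253) = -106914*(-475487) - 1*(-6522) = 50836217118 + 6522 = 50836223640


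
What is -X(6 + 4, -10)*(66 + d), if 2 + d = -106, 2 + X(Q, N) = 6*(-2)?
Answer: -588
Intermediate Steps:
X(Q, N) = -14 (X(Q, N) = -2 + 6*(-2) = -2 - 12 = -14)
d = -108 (d = -2 - 106 = -108)
-X(6 + 4, -10)*(66 + d) = -(-14)*(66 - 108) = -(-14)*(-42) = -1*588 = -588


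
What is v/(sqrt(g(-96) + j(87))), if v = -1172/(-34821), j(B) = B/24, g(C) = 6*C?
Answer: -2344*I*sqrt(9158)/159445359 ≈ -0.0014068*I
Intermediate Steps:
j(B) = B/24 (j(B) = B*(1/24) = B/24)
v = 1172/34821 (v = -1172*(-1)/34821 = -1*(-1172/34821) = 1172/34821 ≈ 0.033658)
v/(sqrt(g(-96) + j(87))) = 1172/(34821*(sqrt(6*(-96) + (1/24)*87))) = 1172/(34821*(sqrt(-576 + 29/8))) = 1172/(34821*(sqrt(-4579/8))) = 1172/(34821*((I*sqrt(9158)/4))) = 1172*(-2*I*sqrt(9158)/4579)/34821 = -2344*I*sqrt(9158)/159445359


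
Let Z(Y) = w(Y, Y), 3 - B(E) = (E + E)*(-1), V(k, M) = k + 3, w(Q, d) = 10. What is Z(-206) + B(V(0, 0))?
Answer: 19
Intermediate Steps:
V(k, M) = 3 + k
B(E) = 3 + 2*E (B(E) = 3 - (E + E)*(-1) = 3 - 2*E*(-1) = 3 - (-2)*E = 3 + 2*E)
Z(Y) = 10
Z(-206) + B(V(0, 0)) = 10 + (3 + 2*(3 + 0)) = 10 + (3 + 2*3) = 10 + (3 + 6) = 10 + 9 = 19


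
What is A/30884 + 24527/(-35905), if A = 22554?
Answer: 3736393/79206430 ≈ 0.047173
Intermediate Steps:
A/30884 + 24527/(-35905) = 22554/30884 + 24527/(-35905) = 22554*(1/30884) + 24527*(-1/35905) = 1611/2206 - 24527/35905 = 3736393/79206430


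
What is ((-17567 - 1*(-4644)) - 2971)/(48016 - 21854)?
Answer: -7947/13081 ≈ -0.60752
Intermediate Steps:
((-17567 - 1*(-4644)) - 2971)/(48016 - 21854) = ((-17567 + 4644) - 2971)/26162 = (-12923 - 2971)*(1/26162) = -15894*1/26162 = -7947/13081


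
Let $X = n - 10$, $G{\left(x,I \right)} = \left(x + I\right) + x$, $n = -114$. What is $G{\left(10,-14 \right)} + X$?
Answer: $-118$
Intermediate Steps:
$G{\left(x,I \right)} = I + 2 x$ ($G{\left(x,I \right)} = \left(I + x\right) + x = I + 2 x$)
$X = -124$ ($X = -114 - 10 = -124$)
$G{\left(10,-14 \right)} + X = \left(-14 + 2 \cdot 10\right) - 124 = \left(-14 + 20\right) - 124 = 6 - 124 = -118$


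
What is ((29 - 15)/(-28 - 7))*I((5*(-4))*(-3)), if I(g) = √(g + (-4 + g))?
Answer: -4*√29/5 ≈ -4.3081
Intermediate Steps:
I(g) = √(-4 + 2*g)
((29 - 15)/(-28 - 7))*I((5*(-4))*(-3)) = ((29 - 15)/(-28 - 7))*√(-4 + 2*((5*(-4))*(-3))) = (14/(-35))*√(-4 + 2*(-20*(-3))) = (14*(-1/35))*√(-4 + 2*60) = -2*√(-4 + 120)/5 = -4*√29/5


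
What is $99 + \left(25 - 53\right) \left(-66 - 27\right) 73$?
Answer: $190191$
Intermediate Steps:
$99 + \left(25 - 53\right) \left(-66 - 27\right) 73 = 99 + \left(-28\right) \left(-93\right) 73 = 99 + 2604 \cdot 73 = 99 + 190092 = 190191$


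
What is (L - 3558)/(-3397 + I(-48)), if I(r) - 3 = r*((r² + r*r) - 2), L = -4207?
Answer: 7765/224482 ≈ 0.034591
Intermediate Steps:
I(r) = 3 + r*(-2 + 2*r²) (I(r) = 3 + r*((r² + r*r) - 2) = 3 + r*((r² + r²) - 2) = 3 + r*(2*r² - 2) = 3 + r*(-2 + 2*r²))
(L - 3558)/(-3397 + I(-48)) = (-4207 - 3558)/(-3397 + (3 - 2*(-48) + 2*(-48)³)) = -7765/(-3397 + (3 + 96 + 2*(-110592))) = -7765/(-3397 + (3 + 96 - 221184)) = -7765/(-3397 - 221085) = -7765/(-224482) = -7765*(-1/224482) = 7765/224482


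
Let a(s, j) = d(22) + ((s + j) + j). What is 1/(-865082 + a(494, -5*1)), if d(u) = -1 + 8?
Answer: -1/864591 ≈ -1.1566e-6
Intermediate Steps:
d(u) = 7
a(s, j) = 7 + s + 2*j (a(s, j) = 7 + ((s + j) + j) = 7 + ((j + s) + j) = 7 + (s + 2*j) = 7 + s + 2*j)
1/(-865082 + a(494, -5*1)) = 1/(-865082 + (7 + 494 + 2*(-5*1))) = 1/(-865082 + (7 + 494 + 2*(-5))) = 1/(-865082 + (7 + 494 - 10)) = 1/(-865082 + 491) = 1/(-864591) = -1/864591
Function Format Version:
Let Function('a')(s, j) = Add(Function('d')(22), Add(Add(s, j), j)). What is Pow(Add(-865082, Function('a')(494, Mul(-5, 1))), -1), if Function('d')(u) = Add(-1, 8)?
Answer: Rational(-1, 864591) ≈ -1.1566e-6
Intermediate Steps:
Function('d')(u) = 7
Function('a')(s, j) = Add(7, s, Mul(2, j)) (Function('a')(s, j) = Add(7, Add(Add(s, j), j)) = Add(7, Add(Add(j, s), j)) = Add(7, Add(s, Mul(2, j))) = Add(7, s, Mul(2, j)))
Pow(Add(-865082, Function('a')(494, Mul(-5, 1))), -1) = Pow(Add(-865082, Add(7, 494, Mul(2, Mul(-5, 1)))), -1) = Pow(Add(-865082, Add(7, 494, Mul(2, -5))), -1) = Pow(Add(-865082, Add(7, 494, -10)), -1) = Pow(Add(-865082, 491), -1) = Pow(-864591, -1) = Rational(-1, 864591)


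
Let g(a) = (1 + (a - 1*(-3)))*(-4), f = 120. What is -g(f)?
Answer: 496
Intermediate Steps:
g(a) = -16 - 4*a (g(a) = (1 + (a + 3))*(-4) = (1 + (3 + a))*(-4) = (4 + a)*(-4) = -16 - 4*a)
-g(f) = -(-16 - 4*120) = -(-16 - 480) = -1*(-496) = 496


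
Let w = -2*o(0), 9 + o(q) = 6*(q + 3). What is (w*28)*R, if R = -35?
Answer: 17640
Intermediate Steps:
o(q) = 9 + 6*q (o(q) = -9 + 6*(q + 3) = -9 + 6*(3 + q) = -9 + (18 + 6*q) = 9 + 6*q)
w = -18 (w = -2*(9 + 6*0) = -2*(9 + 0) = -2*9 = -18)
(w*28)*R = -18*28*(-35) = -504*(-35) = 17640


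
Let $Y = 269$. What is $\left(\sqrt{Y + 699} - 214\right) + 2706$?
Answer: $2492 + 22 \sqrt{2} \approx 2523.1$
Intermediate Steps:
$\left(\sqrt{Y + 699} - 214\right) + 2706 = \left(\sqrt{269 + 699} - 214\right) + 2706 = \left(\sqrt{968} - 214\right) + 2706 = \left(22 \sqrt{2} - 214\right) + 2706 = \left(-214 + 22 \sqrt{2}\right) + 2706 = 2492 + 22 \sqrt{2}$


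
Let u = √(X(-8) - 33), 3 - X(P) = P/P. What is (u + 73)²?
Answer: (73 + I*√31)² ≈ 5298.0 + 812.89*I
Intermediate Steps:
X(P) = 2 (X(P) = 3 - P/P = 3 - 1*1 = 3 - 1 = 2)
u = I*√31 (u = √(2 - 33) = √(-31) = I*√31 ≈ 5.5678*I)
(u + 73)² = (I*√31 + 73)² = (73 + I*√31)²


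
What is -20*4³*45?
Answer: -57600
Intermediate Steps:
-20*4³*45 = -20*64*45 = -1280*45 = -57600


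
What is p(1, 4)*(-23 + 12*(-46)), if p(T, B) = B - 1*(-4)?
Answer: -4600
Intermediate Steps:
p(T, B) = 4 + B (p(T, B) = B + 4 = 4 + B)
p(1, 4)*(-23 + 12*(-46)) = (4 + 4)*(-23 + 12*(-46)) = 8*(-23 - 552) = 8*(-575) = -4600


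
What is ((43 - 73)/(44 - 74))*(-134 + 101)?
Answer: -33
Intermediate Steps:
((43 - 73)/(44 - 74))*(-134 + 101) = -30/(-30)*(-33) = -30*(-1/30)*(-33) = 1*(-33) = -33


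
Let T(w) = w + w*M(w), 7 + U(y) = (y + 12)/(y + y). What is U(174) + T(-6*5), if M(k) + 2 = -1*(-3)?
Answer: -3855/58 ≈ -66.466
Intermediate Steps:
M(k) = 1 (M(k) = -2 - 1*(-3) = -2 + 3 = 1)
U(y) = -7 + (12 + y)/(2*y) (U(y) = -7 + (y + 12)/(y + y) = -7 + (12 + y)/((2*y)) = -7 + (12 + y)*(1/(2*y)) = -7 + (12 + y)/(2*y))
T(w) = 2*w (T(w) = w + w*1 = w + w = 2*w)
U(174) + T(-6*5) = (-13/2 + 6/174) + 2*(-6*5) = (-13/2 + 6*(1/174)) + 2*(-30) = (-13/2 + 1/29) - 60 = -375/58 - 60 = -3855/58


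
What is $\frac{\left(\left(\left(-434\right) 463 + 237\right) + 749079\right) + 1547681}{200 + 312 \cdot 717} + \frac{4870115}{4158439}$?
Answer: $\frac{9806755087105}{931091125856} \approx 10.533$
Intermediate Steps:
$\frac{\left(\left(\left(-434\right) 463 + 237\right) + 749079\right) + 1547681}{200 + 312 \cdot 717} + \frac{4870115}{4158439} = \frac{\left(\left(-200942 + 237\right) + 749079\right) + 1547681}{200 + 223704} + 4870115 \cdot \frac{1}{4158439} = \frac{\left(-200705 + 749079\right) + 1547681}{223904} + \frac{4870115}{4158439} = \left(548374 + 1547681\right) \frac{1}{223904} + \frac{4870115}{4158439} = 2096055 \cdot \frac{1}{223904} + \frac{4870115}{4158439} = \frac{2096055}{223904} + \frac{4870115}{4158439} = \frac{9806755087105}{931091125856}$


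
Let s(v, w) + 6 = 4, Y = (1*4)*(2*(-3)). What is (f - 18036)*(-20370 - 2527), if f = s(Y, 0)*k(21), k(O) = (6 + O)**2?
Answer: 446354118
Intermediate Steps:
Y = -24 (Y = 4*(-6) = -24)
s(v, w) = -2 (s(v, w) = -6 + 4 = -2)
f = -1458 (f = -2*(6 + 21)**2 = -2*27**2 = -2*729 = -1458)
(f - 18036)*(-20370 - 2527) = (-1458 - 18036)*(-20370 - 2527) = -19494*(-22897) = 446354118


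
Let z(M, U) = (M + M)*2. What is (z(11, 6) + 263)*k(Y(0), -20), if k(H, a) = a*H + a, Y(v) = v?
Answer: -6140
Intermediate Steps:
z(M, U) = 4*M (z(M, U) = (2*M)*2 = 4*M)
k(H, a) = a + H*a (k(H, a) = H*a + a = a + H*a)
(z(11, 6) + 263)*k(Y(0), -20) = (4*11 + 263)*(-20*(1 + 0)) = (44 + 263)*(-20*1) = 307*(-20) = -6140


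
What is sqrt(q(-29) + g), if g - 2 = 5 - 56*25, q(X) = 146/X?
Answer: I*sqrt(1175747)/29 ≈ 37.39*I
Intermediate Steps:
g = -1393 (g = 2 + (5 - 56*25) = 2 + (5 - 1400) = 2 - 1395 = -1393)
sqrt(q(-29) + g) = sqrt(146/(-29) - 1393) = sqrt(146*(-1/29) - 1393) = sqrt(-146/29 - 1393) = sqrt(-40543/29) = I*sqrt(1175747)/29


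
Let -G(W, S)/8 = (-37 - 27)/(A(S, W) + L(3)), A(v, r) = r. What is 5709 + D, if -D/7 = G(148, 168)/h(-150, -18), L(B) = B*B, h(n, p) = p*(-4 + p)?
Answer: 88734091/15543 ≈ 5708.9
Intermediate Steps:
L(B) = B²
G(W, S) = 512/(9 + W) (G(W, S) = -8*(-37 - 27)/(W + 3²) = -(-512)/(W + 9) = -(-512)/(9 + W) = 512/(9 + W))
D = -896/15543 (D = -7*512/(9 + 148)/((-18*(-4 - 18))) = -7*512/157/((-18*(-22))) = -7*512*(1/157)/396 = -3584/(157*396) = -7*128/15543 = -896/15543 ≈ -0.057647)
5709 + D = 5709 - 896/15543 = 88734091/15543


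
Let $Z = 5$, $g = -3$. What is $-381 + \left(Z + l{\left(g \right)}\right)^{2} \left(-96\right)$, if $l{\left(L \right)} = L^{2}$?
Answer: $-19197$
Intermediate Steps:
$-381 + \left(Z + l{\left(g \right)}\right)^{2} \left(-96\right) = -381 + \left(5 + \left(-3\right)^{2}\right)^{2} \left(-96\right) = -381 + \left(5 + 9\right)^{2} \left(-96\right) = -381 + 14^{2} \left(-96\right) = -381 + 196 \left(-96\right) = -381 - 18816 = -19197$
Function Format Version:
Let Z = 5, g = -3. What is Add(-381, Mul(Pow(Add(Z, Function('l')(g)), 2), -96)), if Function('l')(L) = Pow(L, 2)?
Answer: -19197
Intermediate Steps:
Add(-381, Mul(Pow(Add(Z, Function('l')(g)), 2), -96)) = Add(-381, Mul(Pow(Add(5, Pow(-3, 2)), 2), -96)) = Add(-381, Mul(Pow(Add(5, 9), 2), -96)) = Add(-381, Mul(Pow(14, 2), -96)) = Add(-381, Mul(196, -96)) = Add(-381, -18816) = -19197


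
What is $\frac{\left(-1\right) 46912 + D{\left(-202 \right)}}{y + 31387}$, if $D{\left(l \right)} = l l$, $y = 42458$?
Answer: $- \frac{2036}{24615} \approx -0.082714$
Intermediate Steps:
$D{\left(l \right)} = l^{2}$
$\frac{\left(-1\right) 46912 + D{\left(-202 \right)}}{y + 31387} = \frac{\left(-1\right) 46912 + \left(-202\right)^{2}}{42458 + 31387} = \frac{-46912 + 40804}{73845} = \left(-6108\right) \frac{1}{73845} = - \frac{2036}{24615}$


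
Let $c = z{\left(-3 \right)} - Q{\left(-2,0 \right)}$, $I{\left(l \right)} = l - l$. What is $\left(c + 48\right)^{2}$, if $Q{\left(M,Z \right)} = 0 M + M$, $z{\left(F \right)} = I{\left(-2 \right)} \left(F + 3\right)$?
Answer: $2500$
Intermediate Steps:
$I{\left(l \right)} = 0$
$z{\left(F \right)} = 0$ ($z{\left(F \right)} = 0 \left(F + 3\right) = 0 \left(3 + F\right) = 0$)
$Q{\left(M,Z \right)} = M$ ($Q{\left(M,Z \right)} = 0 + M = M$)
$c = 2$ ($c = 0 - -2 = 0 + 2 = 2$)
$\left(c + 48\right)^{2} = \left(2 + 48\right)^{2} = 50^{2} = 2500$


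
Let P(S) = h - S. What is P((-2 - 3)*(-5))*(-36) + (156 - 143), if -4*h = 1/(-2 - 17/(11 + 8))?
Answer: 50044/55 ≈ 909.89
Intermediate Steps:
h = 19/220 (h = -1/(4*(-2 - 17/(11 + 8))) = -1/(4*(-2 - 17/19)) = -1/(4*(-55/19)) = -1/4*(-19/55) = 19/220 ≈ 0.086364)
P(S) = 19/220 - S
P((-2 - 3)*(-5))*(-36) + (156 - 143) = (19/220 - (-2 - 3)*(-5))*(-36) + (156 - 143) = (19/220 - (-5)*(-5))*(-36) + 13 = (19/220 - 1*25)*(-36) + 13 = (19/220 - 25)*(-36) + 13 = -5481/220*(-36) + 13 = 49329/55 + 13 = 50044/55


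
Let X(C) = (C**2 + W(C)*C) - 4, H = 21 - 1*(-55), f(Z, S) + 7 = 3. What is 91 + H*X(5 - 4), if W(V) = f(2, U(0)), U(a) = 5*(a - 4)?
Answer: -441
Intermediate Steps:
U(a) = -20 + 5*a (U(a) = 5*(-4 + a) = -20 + 5*a)
f(Z, S) = -4 (f(Z, S) = -7 + 3 = -4)
W(V) = -4
H = 76 (H = 21 + 55 = 76)
X(C) = -4 + C**2 - 4*C (X(C) = (C**2 - 4*C) - 4 = -4 + C**2 - 4*C)
91 + H*X(5 - 4) = 91 + 76*(-4 + (5 - 4)**2 - 4*(5 - 4)) = 91 + 76*(-4 + 1**2 - 4*1) = 91 + 76*(-4 + 1 - 4) = 91 + 76*(-7) = 91 - 532 = -441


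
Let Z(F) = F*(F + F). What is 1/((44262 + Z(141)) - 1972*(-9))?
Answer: 1/101772 ≈ 9.8259e-6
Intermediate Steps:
Z(F) = 2*F² (Z(F) = F*(2*F) = 2*F²)
1/((44262 + Z(141)) - 1972*(-9)) = 1/((44262 + 2*141²) - 1972*(-9)) = 1/((44262 + 2*19881) + 17748) = 1/((44262 + 39762) + 17748) = 1/(84024 + 17748) = 1/101772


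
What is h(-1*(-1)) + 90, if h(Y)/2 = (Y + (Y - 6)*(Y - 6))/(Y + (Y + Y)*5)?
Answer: 1042/11 ≈ 94.727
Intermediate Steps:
h(Y) = 2*(Y + (-6 + Y)²)/(11*Y) (h(Y) = 2*((Y + (Y - 6)*(Y - 6))/(Y + (Y + Y)*5)) = 2*((Y + (-6 + Y)*(-6 + Y))/(Y + (2*Y)*5)) = 2*((Y + (-6 + Y)²)/(Y + 10*Y)) = 2*((Y + (-6 + Y)²)/((11*Y))) = 2*((Y + (-6 + Y)²)*(1/(11*Y))) = 2*((Y + (-6 + Y)²)/(11*Y)) = 2*(Y + (-6 + Y)²)/(11*Y))
h(-1*(-1)) + 90 = 2*(-1*(-1) + (-6 - 1*(-1))²)/(11*((-1*(-1)))) + 90 = (2/11)*(1 + (-6 + 1)²)/1 + 90 = (2/11)*1*(1 + (-5)²) + 90 = (2/11)*1*(1 + 25) + 90 = (2/11)*1*26 + 90 = 52/11 + 90 = 1042/11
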